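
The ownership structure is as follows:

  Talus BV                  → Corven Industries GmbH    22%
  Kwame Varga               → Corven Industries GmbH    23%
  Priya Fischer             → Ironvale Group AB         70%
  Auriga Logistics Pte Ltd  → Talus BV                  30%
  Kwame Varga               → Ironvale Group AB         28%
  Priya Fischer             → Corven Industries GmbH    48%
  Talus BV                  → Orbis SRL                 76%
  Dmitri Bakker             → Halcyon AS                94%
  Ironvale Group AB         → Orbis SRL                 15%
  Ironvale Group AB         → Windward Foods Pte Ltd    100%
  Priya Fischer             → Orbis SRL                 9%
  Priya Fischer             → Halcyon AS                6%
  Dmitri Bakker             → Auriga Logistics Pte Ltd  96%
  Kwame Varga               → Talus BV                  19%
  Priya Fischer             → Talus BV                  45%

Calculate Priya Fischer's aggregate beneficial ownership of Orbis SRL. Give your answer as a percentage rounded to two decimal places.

Priya reaches Orbis along 3 paths.
Via Talus: 45% × 76% = 34.2%.
Direct stake: 9% = 9%.
Via Ironvale: 70% × 15% = 10.5%.
Total: 34.2% + 9% + 10.5% = 53.7%.
Rounded: 53.70%.

53.70%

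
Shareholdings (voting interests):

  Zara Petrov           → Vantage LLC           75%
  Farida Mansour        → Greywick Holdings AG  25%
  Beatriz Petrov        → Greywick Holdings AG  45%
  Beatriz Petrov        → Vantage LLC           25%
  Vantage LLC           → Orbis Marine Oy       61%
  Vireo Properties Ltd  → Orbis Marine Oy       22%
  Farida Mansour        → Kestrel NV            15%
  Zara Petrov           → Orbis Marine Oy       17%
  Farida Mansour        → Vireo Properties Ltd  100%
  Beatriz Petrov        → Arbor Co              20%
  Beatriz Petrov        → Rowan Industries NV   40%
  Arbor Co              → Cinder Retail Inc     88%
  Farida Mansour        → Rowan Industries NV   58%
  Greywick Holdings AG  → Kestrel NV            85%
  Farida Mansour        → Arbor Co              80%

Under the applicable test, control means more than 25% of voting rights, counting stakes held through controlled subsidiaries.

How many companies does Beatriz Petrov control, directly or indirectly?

Beatriz holds 40% of Rowan, so Beatriz controls Rowan.
Beatriz holds 45% of Greywick, so Beatriz controls Greywick.
Greywick holds 85% of Kestrel, so Beatriz controls Kestrel.
No other company's threshold is met.
Beatriz controls 3 companies.

3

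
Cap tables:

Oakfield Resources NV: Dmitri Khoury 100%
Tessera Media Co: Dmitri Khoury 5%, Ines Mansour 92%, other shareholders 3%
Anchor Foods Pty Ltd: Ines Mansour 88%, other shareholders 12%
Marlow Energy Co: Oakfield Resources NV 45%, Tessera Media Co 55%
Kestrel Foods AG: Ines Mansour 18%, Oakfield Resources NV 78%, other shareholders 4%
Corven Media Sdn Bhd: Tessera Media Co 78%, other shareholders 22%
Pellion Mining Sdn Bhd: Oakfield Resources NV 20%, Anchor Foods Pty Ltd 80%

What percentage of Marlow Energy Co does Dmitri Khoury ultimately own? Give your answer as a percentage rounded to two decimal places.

47.75%

Dmitri reaches Marlow along 2 paths.
Via Oakfield: 100% × 45% = 45%.
Via Tessera: 5% × 55% = 2.75%.
Total: 45% + 2.75% = 47.75%.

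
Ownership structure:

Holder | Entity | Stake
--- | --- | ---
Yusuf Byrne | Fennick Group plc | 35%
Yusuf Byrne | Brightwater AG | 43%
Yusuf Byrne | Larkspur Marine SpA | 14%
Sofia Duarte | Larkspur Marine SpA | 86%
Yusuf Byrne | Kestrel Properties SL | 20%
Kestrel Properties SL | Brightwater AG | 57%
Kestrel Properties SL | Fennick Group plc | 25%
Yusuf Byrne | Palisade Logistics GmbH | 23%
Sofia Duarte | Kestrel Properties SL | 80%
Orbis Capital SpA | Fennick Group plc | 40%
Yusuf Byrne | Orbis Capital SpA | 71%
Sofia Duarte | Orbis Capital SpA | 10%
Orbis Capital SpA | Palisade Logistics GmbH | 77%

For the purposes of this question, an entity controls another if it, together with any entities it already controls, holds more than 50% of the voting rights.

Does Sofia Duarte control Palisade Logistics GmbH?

Sofia holds 80% of Kestrel, so Sofia controls Kestrel.
Sofia holds 86% of Larkspur, so Sofia controls Larkspur.
Kestrel holds 57% of Brightwater, so Sofia controls Brightwater.
Neither Sofia nor any entity Sofia controls holds any voting interest in Palisade.
So Sofia does not control Palisade.

No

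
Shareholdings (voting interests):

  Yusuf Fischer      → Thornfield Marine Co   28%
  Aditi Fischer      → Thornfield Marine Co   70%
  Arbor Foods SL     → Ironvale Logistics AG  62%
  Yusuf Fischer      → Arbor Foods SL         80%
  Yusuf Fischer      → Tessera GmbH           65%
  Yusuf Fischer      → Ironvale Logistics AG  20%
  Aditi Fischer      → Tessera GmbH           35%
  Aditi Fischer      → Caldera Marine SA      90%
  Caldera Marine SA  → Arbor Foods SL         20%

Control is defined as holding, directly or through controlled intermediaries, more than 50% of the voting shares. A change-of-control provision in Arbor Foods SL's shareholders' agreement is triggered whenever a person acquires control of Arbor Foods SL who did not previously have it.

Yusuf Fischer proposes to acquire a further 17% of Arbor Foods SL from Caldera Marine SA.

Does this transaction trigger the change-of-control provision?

The purchase adds only to Yusuf's holdings (Caldera's stake shrinks), so Yusuf is the only person who could newly come to control Arbor.
Yusuf holds 80% of Arbor, so Yusuf controls Arbor.
So Yusuf already controls Arbor before the transaction.
After the purchase, Yusuf's direct stake in Arbor rises to 80% + 17% = 97%, and Caldera's stake falls to 3%.
Yusuf controlled Arbor already, so this is not a new person acquiring control; every other person's position is unchanged or reduced.
No new person acquires control, so the clause is not triggered.

No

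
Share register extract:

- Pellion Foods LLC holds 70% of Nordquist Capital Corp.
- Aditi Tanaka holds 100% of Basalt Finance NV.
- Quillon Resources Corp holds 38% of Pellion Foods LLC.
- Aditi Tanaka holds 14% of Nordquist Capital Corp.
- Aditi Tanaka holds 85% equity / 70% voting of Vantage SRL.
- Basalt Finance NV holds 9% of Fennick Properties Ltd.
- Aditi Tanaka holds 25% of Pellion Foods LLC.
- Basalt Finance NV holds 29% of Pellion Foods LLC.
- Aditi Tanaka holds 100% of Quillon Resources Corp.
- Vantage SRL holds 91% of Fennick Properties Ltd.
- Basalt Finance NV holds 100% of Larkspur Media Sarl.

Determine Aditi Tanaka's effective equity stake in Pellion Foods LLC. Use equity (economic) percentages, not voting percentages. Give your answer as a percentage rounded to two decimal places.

Aditi reaches Pellion along 3 paths.
Direct stake: 25% = 25%.
Via Basalt: 100% × 29% = 29%.
Via Quillon: 100% × 38% = 38%.
Total: 25% + 29% + 38% = 92%.
Rounded: 92.00%.

92.00%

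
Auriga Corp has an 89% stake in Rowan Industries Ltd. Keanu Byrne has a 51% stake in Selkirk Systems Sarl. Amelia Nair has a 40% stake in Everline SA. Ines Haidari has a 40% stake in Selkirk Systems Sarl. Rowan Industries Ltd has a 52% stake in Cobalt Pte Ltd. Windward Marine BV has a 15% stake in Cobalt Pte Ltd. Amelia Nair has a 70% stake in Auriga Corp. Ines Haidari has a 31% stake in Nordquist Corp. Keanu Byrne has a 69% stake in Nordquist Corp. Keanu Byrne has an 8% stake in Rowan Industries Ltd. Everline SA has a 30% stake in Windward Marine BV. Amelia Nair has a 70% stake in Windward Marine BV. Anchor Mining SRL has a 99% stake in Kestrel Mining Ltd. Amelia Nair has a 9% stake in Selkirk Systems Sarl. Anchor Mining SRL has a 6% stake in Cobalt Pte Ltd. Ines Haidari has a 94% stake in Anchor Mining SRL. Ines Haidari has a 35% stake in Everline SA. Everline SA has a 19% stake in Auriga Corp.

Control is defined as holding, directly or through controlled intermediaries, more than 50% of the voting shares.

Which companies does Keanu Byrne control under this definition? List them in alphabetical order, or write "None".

Nordquist Corp, Selkirk Systems Sarl

Keanu holds 51% of Selkirk, so Keanu controls Selkirk.
Keanu holds 69% of Nordquist, so Keanu controls Nordquist.
No other company's threshold is met.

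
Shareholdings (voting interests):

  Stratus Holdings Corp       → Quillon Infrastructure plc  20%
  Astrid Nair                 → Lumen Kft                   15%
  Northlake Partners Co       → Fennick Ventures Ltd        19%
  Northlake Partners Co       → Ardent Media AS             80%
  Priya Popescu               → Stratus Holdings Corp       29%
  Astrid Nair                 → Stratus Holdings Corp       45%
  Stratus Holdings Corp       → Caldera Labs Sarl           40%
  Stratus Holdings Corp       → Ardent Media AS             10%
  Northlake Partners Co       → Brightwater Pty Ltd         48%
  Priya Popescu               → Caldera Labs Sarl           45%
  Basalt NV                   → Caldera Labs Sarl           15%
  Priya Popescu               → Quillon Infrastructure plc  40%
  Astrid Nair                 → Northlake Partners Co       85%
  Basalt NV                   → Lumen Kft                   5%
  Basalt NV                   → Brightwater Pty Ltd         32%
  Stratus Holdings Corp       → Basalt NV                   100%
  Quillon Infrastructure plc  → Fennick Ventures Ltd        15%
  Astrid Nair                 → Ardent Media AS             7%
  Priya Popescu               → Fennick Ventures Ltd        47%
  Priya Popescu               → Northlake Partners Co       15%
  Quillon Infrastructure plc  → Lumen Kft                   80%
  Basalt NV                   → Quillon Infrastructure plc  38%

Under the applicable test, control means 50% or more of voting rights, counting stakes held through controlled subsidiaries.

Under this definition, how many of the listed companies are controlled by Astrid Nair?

Astrid holds 85% of Northlake, so Astrid controls Northlake.
Northlake and Astrid together hold 80% + 7% = 87% of Ardent, so Astrid controls Ardent.
No other company's threshold is met.
Astrid controls 2 companies.

2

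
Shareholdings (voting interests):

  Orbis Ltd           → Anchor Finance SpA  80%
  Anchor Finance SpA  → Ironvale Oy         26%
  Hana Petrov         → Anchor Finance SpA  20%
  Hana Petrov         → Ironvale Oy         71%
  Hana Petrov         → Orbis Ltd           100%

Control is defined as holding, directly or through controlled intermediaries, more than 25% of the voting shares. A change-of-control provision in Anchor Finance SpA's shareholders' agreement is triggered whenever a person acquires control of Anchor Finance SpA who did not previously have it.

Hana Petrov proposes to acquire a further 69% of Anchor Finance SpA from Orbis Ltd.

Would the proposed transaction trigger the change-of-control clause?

No

The purchase adds only to Hana's holdings (Orbis's stake shrinks), so Hana is the only person who could newly come to control Anchor.
Hana holds 100% of Orbis, so Hana controls Orbis.
Orbis and Hana together hold 80% + 20% = 100% of Anchor, so Hana controls Anchor.
So Hana already controls Anchor before the transaction.
After the purchase, Hana's direct stake in Anchor rises to 20% + 69% = 89%, and Orbis's stake falls to 11%.
Hana controlled Anchor already, so this is not a new person acquiring control; every other person's position is unchanged or reduced.
No new person acquires control, so the clause is not triggered.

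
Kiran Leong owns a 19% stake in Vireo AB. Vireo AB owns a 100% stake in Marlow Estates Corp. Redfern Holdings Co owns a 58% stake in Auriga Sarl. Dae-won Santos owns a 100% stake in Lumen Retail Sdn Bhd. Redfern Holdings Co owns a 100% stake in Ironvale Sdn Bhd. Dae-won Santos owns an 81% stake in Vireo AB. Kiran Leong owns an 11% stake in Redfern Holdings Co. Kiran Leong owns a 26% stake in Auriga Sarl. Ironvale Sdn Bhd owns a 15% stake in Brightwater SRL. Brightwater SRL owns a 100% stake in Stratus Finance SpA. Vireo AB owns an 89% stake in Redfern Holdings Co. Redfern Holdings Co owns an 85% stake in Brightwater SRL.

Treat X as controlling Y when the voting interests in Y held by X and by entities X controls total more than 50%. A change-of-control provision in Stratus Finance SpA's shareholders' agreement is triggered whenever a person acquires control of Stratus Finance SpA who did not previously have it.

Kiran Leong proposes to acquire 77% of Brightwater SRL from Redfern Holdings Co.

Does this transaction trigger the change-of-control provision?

The purchase adds only to Kiran's holdings (Redfern's stake shrinks), so Kiran is the only person who could newly come to control Stratus.
Kiran's largest direct stake is 26% in Auriga, which does not meet the threshold, so Kiran controls no company.
Neither Kiran nor any entity Kiran controls holds any voting interest in Stratus.
So before the transaction, Kiran does not control Stratus.
After the purchase, Kiran holds 77% of Brightwater directly, and Redfern's stake falls to 8%.
Kiran holds 77% of Brightwater, so Kiran controls Brightwater.
Brightwater holds 100% of Stratus, so Kiran controls Stratus.
Kiran did not control Stratus before and does after, so the clause is triggered.

Yes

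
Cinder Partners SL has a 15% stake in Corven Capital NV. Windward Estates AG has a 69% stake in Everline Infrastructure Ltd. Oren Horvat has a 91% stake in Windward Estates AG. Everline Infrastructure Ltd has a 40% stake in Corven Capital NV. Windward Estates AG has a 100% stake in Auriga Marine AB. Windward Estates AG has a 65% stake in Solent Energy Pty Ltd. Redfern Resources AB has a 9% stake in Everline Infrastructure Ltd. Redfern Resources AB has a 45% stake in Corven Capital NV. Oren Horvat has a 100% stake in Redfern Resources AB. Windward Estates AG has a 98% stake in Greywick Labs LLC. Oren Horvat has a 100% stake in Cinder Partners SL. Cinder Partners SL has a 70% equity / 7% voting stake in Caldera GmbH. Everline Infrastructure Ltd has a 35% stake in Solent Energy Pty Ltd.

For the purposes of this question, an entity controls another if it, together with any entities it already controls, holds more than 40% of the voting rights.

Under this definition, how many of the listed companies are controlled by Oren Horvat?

8

Oren holds 100% of Cinder, so Oren controls Cinder.
Oren holds 100% of Redfern, so Oren controls Redfern.
Oren holds 91% of Windward, so Oren controls Windward.
Windward holds 98% of Greywick, so Oren controls Greywick.
Windward and Redfern together hold 69% + 9% = 78% of Everline, so Oren controls Everline.
Everline and Windward together hold 35% + 65% = 100% of Solent, so Oren controls Solent.
Windward holds 100% of Auriga, so Oren controls Auriga.
Everline and Cinder and Redfern together hold 40% + 15% + 45% = 100% of Corven, so Oren controls Corven.
No other company's threshold is met.
Oren controls 8 companies.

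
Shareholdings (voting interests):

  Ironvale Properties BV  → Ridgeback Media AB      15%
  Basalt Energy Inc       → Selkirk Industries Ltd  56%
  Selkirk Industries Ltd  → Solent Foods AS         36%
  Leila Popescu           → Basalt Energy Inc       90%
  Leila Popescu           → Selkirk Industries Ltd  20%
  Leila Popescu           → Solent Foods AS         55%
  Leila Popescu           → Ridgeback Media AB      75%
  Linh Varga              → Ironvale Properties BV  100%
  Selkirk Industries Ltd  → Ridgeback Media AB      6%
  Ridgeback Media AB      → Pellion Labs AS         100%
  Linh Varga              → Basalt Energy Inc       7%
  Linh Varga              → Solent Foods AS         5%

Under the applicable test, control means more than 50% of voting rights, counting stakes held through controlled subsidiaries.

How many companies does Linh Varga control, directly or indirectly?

1

Linh holds 100% of Ironvale, so Linh controls Ironvale.
No other company's threshold is met.
Linh controls 1 company.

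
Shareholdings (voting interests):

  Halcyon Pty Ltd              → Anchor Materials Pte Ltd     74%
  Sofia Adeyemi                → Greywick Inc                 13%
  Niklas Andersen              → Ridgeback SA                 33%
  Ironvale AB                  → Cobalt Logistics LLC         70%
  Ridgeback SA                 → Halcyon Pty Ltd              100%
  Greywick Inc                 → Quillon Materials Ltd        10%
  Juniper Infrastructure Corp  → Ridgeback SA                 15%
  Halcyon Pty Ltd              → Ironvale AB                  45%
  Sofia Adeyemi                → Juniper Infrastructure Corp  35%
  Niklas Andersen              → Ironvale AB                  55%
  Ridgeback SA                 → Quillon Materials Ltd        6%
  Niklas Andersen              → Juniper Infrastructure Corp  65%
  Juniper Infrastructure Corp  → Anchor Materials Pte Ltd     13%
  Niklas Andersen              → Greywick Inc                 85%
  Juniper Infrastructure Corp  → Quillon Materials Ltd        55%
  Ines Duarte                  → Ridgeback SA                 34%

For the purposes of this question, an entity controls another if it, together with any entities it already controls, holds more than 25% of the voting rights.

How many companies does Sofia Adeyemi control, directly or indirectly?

Sofia holds 35% of Juniper, so Sofia controls Juniper.
Juniper holds 55% of Quillon, so Sofia controls Quillon.
No other company's threshold is met.
Sofia controls 2 companies.

2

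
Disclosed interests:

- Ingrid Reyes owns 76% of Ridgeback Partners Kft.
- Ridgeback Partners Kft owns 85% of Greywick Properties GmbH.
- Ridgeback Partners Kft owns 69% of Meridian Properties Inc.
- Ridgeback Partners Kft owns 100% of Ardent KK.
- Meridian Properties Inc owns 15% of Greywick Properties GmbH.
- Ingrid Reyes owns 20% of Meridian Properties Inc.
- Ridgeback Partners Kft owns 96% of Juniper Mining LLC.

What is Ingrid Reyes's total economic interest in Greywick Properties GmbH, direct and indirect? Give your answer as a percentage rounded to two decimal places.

75.47%

Ingrid reaches Greywick along 3 paths.
Via Ridgeback → Meridian: 76% × 69% × 15% = 7.866%.
Via Meridian: 20% × 15% = 3%.
Via Ridgeback: 76% × 85% = 64.6%.
Total: 7.866% + 3% + 64.6% = 75.466%.
Rounded: 75.47%.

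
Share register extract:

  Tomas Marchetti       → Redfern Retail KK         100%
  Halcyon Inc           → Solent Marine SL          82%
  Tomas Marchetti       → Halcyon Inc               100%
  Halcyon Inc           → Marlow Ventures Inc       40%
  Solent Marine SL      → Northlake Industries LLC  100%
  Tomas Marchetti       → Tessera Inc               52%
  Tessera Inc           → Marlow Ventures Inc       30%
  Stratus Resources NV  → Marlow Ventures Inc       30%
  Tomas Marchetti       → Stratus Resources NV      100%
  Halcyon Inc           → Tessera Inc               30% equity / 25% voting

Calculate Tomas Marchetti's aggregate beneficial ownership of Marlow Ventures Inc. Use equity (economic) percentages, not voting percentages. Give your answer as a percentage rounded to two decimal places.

Tomas reaches Marlow along 4 paths.
Via Halcyon: 100% × 40% = 40%.
Via Stratus: 100% × 30% = 30%.
Via Halcyon → Tessera: 100% × 30% × 30% = 9%.
Via Tessera: 52% × 30% = 15.6%.
Total: 40% + 30% + 9% + 15.6% = 94.6%.
Rounded: 94.60%.

94.60%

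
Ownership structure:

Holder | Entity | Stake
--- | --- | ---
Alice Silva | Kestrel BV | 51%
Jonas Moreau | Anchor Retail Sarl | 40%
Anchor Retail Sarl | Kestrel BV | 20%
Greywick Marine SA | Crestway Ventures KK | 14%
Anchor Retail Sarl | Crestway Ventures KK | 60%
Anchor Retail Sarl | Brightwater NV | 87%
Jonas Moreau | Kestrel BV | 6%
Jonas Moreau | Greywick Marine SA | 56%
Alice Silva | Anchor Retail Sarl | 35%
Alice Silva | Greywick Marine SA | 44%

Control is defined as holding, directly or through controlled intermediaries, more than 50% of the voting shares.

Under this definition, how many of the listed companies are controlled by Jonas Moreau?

Jonas holds 56% of Greywick, so Jonas controls Greywick.
No other company's threshold is met.
Jonas controls 1 company.

1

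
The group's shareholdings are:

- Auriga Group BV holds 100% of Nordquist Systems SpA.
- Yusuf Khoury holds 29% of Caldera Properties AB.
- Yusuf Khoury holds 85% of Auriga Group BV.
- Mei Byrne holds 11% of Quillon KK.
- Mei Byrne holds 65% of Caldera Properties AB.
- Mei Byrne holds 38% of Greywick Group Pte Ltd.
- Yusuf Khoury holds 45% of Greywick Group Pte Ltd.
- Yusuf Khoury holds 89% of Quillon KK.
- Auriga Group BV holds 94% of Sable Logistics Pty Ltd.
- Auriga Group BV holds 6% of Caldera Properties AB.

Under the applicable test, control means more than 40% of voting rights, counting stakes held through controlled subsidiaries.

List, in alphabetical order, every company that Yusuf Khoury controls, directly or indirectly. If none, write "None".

Yusuf holds 89% of Quillon, so Yusuf controls Quillon.
Yusuf holds 45% of Greywick, so Yusuf controls Greywick.
Yusuf holds 85% of Auriga, so Yusuf controls Auriga.
Auriga holds 100% of Nordquist, so Yusuf controls Nordquist.
Auriga holds 94% of Sable, so Yusuf controls Sable.
No other company's threshold is met.

Auriga Group BV, Greywick Group Pte Ltd, Nordquist Systems SpA, Quillon KK, Sable Logistics Pty Ltd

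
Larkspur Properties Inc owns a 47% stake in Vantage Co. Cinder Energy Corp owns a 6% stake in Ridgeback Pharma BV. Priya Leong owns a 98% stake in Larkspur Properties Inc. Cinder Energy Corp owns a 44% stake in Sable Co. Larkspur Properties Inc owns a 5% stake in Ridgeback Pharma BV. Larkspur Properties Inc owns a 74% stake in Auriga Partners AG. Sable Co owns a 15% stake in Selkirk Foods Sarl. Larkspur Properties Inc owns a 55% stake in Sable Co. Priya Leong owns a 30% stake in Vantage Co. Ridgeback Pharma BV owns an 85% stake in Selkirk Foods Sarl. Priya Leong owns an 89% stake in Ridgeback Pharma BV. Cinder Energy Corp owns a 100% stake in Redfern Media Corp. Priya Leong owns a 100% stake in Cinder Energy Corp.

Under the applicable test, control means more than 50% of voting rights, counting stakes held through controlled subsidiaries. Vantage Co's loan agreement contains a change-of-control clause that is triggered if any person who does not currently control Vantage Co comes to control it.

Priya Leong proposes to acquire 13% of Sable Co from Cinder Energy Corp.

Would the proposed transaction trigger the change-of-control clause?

The purchase adds only to Priya's holdings (Cinder's stake shrinks), so Priya is the only person who could newly come to control Vantage.
Priya holds 98% of Larkspur, so Priya controls Larkspur.
Larkspur and Priya together hold 47% + 30% = 77% of Vantage, so Priya controls Vantage.
So Priya already controls Vantage before the transaction.
After the purchase, Priya holds 13% of Sable directly, and Cinder's stake falls to 31%.
Priya controlled Vantage already, so this is not a new person acquiring control; every other person's position is unchanged or reduced.
No new person acquires control, so the clause is not triggered.

No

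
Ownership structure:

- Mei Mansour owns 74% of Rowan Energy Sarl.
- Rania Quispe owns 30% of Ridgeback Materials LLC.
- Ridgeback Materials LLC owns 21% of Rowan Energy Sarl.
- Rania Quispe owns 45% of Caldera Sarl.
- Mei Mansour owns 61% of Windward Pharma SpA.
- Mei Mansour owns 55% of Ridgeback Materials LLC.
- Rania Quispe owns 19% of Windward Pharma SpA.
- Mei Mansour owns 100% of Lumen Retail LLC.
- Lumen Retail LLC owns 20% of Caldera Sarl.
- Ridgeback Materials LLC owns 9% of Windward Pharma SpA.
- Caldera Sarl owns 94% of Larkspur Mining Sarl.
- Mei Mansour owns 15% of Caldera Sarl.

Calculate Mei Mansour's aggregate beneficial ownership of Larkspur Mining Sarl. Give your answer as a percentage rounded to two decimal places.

Mei reaches Larkspur along 2 paths.
Via Lumen → Caldera: 100% × 20% × 94% = 18.8%.
Via Caldera: 15% × 94% = 14.1%.
Total: 18.8% + 14.1% = 32.9%.
Rounded: 32.90%.

32.90%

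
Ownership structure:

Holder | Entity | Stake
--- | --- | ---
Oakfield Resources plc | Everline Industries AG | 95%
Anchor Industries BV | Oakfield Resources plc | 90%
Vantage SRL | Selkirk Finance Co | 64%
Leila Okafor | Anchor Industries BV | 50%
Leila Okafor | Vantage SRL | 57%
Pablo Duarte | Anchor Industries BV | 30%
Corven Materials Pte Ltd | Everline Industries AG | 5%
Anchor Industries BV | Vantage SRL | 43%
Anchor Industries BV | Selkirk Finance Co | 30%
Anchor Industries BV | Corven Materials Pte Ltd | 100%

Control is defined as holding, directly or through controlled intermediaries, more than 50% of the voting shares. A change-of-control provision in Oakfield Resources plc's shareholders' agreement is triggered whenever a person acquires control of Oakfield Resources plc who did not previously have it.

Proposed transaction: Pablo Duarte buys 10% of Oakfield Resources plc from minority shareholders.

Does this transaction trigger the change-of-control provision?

No

The purchase changes only Pablo's holdings, so Pablo is the only person who could newly come to control Oakfield.
Pablo's largest direct stake is 30% in Anchor, which does not meet the threshold, so Pablo controls no company.
Neither Pablo nor any entity Pablo controls holds any voting interest in Oakfield.
So before the transaction, Pablo does not control Oakfield.
After the purchase, Pablo holds 10% of Oakfield directly.
After the transaction, Pablo's side holds 10% of Oakfield, not > 50%, so Pablo still does not control Oakfield.
No new person acquires control, so the clause is not triggered.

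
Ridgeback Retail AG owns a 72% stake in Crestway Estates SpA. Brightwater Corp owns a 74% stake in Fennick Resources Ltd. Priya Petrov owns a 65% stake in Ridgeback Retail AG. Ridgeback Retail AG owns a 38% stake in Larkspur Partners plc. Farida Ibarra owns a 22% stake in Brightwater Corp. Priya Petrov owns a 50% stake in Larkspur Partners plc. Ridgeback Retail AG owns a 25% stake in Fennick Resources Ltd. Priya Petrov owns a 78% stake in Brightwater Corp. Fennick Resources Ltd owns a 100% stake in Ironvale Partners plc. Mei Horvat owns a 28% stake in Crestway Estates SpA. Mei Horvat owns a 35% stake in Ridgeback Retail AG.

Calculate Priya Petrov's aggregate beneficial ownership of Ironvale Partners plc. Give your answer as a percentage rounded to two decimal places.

Priya reaches Ironvale along 2 paths.
Via Brightwater → Fennick: 78% × 74% × 100% = 57.72%.
Via Ridgeback → Fennick: 65% × 25% × 100% = 16.25%.
Total: 57.72% + 16.25% = 73.97%.

73.97%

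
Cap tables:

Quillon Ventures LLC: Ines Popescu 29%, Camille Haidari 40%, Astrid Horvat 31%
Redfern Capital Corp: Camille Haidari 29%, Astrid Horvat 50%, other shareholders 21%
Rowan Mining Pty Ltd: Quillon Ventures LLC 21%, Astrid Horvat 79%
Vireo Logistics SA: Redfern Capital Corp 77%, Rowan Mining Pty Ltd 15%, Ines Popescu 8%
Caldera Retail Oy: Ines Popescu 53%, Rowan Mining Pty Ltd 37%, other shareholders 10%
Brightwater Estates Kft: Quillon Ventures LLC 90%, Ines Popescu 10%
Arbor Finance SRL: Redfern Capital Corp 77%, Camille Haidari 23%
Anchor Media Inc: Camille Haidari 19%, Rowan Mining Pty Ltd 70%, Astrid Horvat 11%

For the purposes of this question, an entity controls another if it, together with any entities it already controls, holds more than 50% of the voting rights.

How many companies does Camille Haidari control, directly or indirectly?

0

Camille's largest direct stake is 40% in Quillon, which does not meet the threshold.
Camille controls 0 companies.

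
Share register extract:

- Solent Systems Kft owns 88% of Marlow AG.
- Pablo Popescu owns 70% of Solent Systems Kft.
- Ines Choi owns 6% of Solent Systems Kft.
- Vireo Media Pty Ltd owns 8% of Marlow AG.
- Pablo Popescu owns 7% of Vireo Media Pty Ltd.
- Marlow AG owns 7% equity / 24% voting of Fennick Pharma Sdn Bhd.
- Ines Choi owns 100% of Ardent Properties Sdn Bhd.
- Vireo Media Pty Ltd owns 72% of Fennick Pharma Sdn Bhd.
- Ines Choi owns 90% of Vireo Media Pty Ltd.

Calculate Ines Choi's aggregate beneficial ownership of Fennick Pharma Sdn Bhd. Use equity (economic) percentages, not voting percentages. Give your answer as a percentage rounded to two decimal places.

65.67%

Ines reaches Fennick along 3 paths.
Via Vireo: 90% × 72% = 64.8%.
Via Solent → Marlow: 6% × 88% × 7% = 0.3696%.
Via Vireo → Marlow: 90% × 8% × 7% = 0.504%.
Total: 64.8% + 0.3696% + 0.504% = 65.6736%.
Rounded: 65.67%.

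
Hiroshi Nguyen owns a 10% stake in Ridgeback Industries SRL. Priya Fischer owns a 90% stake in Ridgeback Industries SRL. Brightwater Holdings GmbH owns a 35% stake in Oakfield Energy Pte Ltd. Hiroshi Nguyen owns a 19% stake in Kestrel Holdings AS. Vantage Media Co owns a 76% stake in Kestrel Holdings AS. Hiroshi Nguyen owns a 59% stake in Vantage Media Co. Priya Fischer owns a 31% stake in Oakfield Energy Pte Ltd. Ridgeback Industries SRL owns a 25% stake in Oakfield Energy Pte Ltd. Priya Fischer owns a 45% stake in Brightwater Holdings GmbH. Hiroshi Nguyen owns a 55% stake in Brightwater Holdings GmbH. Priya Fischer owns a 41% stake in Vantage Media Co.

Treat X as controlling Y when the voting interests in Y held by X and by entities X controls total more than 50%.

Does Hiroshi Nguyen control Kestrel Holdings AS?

Yes

Hiroshi holds 59% of Vantage, so Hiroshi controls Vantage.
Vantage and Hiroshi together hold 76% + 19% = 95% of Kestrel, so Hiroshi controls Kestrel.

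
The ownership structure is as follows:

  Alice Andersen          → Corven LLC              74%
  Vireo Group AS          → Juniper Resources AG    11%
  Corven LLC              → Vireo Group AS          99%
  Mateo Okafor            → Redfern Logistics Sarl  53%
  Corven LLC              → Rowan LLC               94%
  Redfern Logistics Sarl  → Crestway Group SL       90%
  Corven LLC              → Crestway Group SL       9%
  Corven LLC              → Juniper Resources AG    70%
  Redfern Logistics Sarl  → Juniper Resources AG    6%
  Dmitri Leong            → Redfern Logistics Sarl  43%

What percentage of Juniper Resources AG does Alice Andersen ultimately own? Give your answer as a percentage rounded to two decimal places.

59.86%

Alice reaches Juniper along 2 paths.
Via Corven: 74% × 70% = 51.8%.
Via Corven → Vireo: 74% × 99% × 11% = 8.0586%.
Total: 51.8% + 8.0586% = 59.8586%.
Rounded: 59.86%.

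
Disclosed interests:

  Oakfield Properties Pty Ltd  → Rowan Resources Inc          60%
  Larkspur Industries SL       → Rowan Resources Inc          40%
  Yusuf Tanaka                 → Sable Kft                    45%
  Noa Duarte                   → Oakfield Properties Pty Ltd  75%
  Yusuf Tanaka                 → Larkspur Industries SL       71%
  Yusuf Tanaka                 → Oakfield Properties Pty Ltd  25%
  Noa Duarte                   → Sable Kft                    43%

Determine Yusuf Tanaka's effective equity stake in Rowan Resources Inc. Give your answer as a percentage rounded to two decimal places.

Yusuf reaches Rowan along 2 paths.
Via Oakfield: 25% × 60% = 15%.
Via Larkspur: 71% × 40% = 28.4%.
Total: 15% + 28.4% = 43.4%.
Rounded: 43.40%.

43.40%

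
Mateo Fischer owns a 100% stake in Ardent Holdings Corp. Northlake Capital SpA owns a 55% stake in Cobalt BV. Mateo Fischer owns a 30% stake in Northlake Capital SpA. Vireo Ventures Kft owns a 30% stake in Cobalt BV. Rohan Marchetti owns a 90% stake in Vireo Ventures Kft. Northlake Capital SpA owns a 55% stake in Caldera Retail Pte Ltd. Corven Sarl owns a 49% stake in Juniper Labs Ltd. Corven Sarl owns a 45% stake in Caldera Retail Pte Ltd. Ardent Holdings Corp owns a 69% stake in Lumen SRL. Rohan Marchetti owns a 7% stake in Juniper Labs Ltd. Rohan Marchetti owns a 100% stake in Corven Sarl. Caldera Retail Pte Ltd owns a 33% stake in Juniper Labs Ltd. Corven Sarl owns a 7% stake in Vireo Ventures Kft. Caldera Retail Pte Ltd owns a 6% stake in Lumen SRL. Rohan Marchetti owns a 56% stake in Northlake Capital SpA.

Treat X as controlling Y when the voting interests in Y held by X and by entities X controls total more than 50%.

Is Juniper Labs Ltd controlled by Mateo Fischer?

Mateo holds 100% of Ardent, so Mateo controls Ardent.
Ardent holds 69% of Lumen, so Mateo controls Lumen.
Neither Mateo nor any entity Mateo controls holds any voting interest in Juniper.
So Mateo does not control Juniper.

No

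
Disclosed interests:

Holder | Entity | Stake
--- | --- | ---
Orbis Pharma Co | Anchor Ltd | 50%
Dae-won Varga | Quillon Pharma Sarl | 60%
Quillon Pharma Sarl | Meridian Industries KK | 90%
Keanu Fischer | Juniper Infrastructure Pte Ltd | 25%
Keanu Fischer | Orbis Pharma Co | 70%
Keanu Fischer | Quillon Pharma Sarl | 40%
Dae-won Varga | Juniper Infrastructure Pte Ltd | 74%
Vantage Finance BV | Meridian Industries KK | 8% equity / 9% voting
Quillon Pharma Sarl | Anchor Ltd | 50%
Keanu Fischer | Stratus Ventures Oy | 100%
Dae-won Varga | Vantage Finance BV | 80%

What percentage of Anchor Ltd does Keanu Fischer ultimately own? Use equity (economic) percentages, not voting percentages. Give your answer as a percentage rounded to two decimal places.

Keanu reaches Anchor along 2 paths.
Via Quillon: 40% × 50% = 20%.
Via Orbis: 70% × 50% = 35%.
Total: 20% + 35% = 55%.
Rounded: 55.00%.

55.00%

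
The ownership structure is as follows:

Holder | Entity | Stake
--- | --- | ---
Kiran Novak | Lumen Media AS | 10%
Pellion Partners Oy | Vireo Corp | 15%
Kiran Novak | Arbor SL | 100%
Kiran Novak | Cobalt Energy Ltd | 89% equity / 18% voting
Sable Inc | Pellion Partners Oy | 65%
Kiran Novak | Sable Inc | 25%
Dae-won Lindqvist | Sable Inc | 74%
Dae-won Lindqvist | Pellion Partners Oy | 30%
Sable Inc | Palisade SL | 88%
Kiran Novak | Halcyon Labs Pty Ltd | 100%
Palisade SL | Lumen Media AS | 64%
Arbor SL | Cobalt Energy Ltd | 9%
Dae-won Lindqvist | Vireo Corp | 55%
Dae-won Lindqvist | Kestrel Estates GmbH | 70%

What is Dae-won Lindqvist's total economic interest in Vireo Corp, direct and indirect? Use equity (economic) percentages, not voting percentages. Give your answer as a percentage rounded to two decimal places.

66.72%

Dae-won reaches Vireo along 3 paths.
Direct stake: 55% = 55%.
Via Sable → Pellion: 74% × 65% × 15% = 7.215%.
Via Pellion: 30% × 15% = 4.5%.
Total: 55% + 7.215% + 4.5% = 66.715%.
Rounded: 66.72%.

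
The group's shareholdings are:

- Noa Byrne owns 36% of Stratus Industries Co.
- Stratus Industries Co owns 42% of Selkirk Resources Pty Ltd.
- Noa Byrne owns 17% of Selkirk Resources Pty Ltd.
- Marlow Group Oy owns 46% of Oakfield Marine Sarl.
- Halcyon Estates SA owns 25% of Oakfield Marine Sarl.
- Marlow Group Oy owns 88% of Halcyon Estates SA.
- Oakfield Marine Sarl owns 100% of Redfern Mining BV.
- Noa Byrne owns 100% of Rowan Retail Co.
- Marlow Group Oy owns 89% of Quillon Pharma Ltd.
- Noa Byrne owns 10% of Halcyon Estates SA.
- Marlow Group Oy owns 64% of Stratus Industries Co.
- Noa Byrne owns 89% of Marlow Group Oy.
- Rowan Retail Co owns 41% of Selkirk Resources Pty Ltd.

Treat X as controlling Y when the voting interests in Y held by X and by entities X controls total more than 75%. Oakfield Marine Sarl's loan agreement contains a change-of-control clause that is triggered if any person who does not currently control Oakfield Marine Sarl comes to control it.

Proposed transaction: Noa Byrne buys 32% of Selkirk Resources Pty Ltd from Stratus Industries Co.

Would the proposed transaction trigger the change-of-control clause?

No

The purchase adds only to Noa's holdings (Stratus's stake shrinks), so Noa is the only person who could newly come to control Oakfield.
Noa holds 89% of Marlow, so Noa controls Marlow.
Marlow holds 89% of Quillon, so Noa controls Quillon.
Marlow and Noa together hold 88% + 10% = 98% of Halcyon, so Noa controls Halcyon.
Noa holds 100% of Rowan, so Noa controls Rowan.
Marlow and Noa together hold 64% + 36% = 100% of Stratus, so Noa controls Stratus.
Rowan and Noa and Stratus together hold 41% + 17% + 42% = 100% of Selkirk, so Noa controls Selkirk.
In Oakfield, Noa's side holds only 46% + 25% = 71%, not > 75%.
So before the transaction, Noa does not control Oakfield.
After the purchase, Noa's direct stake in Selkirk rises to 17% + 32% = 49%, and Stratus's stake falls to 10%.
Rowan and Noa and Stratus together hold 41% + 49% + 10% = 100% of Selkirk, so Noa controls Selkirk.
After the transaction, Noa's side holds 46% + 25% = 71% of Oakfield, not > 75%, so Noa still does not control Oakfield.
No new person acquires control, so the clause is not triggered.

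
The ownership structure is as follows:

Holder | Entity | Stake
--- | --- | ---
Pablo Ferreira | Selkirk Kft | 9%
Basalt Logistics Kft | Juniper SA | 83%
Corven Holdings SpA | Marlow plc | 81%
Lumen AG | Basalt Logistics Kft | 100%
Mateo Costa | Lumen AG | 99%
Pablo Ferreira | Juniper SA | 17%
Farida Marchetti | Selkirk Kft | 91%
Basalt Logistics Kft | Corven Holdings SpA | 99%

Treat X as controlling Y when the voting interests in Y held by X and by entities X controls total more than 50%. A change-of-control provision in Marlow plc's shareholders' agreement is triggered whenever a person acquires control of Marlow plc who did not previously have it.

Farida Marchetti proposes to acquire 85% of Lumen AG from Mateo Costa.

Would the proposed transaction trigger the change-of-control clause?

The purchase adds only to Farida's holdings (Mateo's stake shrinks), so Farida is the only person who could newly come to control Marlow.
Farida holds 91% of Selkirk, so Farida controls Selkirk.
Neither Farida nor any entity Farida controls holds any voting interest in Marlow.
So before the transaction, Farida does not control Marlow.
After the purchase, Farida holds 85% of Lumen directly, and Mateo's stake falls to 14%.
Farida holds 85% of Lumen, so Farida controls Lumen.
Lumen holds 100% of Basalt, so Farida controls Basalt.
Basalt holds 99% of Corven, so Farida controls Corven.
Corven holds 81% of Marlow, so Farida controls Marlow.
Farida did not control Marlow before and does after, so the clause is triggered.

Yes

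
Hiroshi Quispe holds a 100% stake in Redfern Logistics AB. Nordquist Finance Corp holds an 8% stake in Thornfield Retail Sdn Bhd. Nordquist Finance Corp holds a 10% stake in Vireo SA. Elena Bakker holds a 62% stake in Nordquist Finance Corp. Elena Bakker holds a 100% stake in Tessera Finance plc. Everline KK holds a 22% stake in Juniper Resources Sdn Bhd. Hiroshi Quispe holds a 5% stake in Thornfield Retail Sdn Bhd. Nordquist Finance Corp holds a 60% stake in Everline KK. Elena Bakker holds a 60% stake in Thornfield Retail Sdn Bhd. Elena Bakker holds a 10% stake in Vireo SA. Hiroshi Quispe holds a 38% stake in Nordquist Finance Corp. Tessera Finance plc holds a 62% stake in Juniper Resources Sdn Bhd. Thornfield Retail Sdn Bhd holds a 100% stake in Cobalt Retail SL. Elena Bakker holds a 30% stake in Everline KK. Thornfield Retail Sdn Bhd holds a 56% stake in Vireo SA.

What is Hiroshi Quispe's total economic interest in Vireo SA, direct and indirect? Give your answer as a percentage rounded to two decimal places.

8.30%

Hiroshi reaches Vireo along 3 paths.
Via Nordquist → Thornfield: 38% × 8% × 56% = 1.7024%.
Via Thornfield: 5% × 56% = 2.8%.
Via Nordquist: 38% × 10% = 3.8%.
Total: 1.7024% + 2.8% + 3.8% = 8.3024%.
Rounded: 8.30%.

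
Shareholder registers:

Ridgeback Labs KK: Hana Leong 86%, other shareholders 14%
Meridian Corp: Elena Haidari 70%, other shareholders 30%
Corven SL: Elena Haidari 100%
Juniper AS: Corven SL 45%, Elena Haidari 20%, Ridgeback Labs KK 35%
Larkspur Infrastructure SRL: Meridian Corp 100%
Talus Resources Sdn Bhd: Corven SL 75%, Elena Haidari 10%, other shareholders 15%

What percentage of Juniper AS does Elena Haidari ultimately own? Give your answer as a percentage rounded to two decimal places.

Elena reaches Juniper along 2 paths.
Via Corven: 100% × 45% = 45%.
Direct stake: 20% = 20%.
Total: 45% + 20% = 65%.
Rounded: 65.00%.

65.00%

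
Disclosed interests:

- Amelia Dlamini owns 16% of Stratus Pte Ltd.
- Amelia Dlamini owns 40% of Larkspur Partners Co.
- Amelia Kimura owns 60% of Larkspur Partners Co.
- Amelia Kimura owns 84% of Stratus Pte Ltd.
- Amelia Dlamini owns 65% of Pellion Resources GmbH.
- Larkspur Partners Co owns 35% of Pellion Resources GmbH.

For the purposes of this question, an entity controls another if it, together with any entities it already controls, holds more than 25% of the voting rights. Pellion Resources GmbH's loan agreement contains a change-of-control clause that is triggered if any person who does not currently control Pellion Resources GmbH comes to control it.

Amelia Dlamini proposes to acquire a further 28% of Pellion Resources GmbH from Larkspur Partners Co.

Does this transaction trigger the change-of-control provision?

The purchase adds only to Amelia Dlamini's holdings (Larkspur's stake shrinks), so Amelia Dlamini is the only person who could newly come to control Pellion.
Amelia Dlamini holds 40% of Larkspur, so Amelia Dlamini controls Larkspur.
Amelia Dlamini and Larkspur together hold 65% + 35% = 100% of Pellion, so Amelia Dlamini controls Pellion.
So Amelia Dlamini already controls Pellion before the transaction.
After the purchase, Amelia Dlamini's direct stake in Pellion rises to 65% + 28% = 93%, and Larkspur's stake falls to 7%.
Amelia Dlamini controlled Pellion already, so this is not a new person acquiring control; every other person's position is unchanged or reduced.
No new person acquires control, so the clause is not triggered.

No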